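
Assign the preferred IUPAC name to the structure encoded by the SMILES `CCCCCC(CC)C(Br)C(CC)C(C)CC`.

5-bromo-4,6-diethyl-3-methylundecane

The longest continuous carbon chain has 11 atoms, so the parent hydride is undecane.
Choose the numbering such that the substituent locant set {3,4,5,6} is lower than {6,7,8,9} at the first point of difference.
This places a bromo group at C-5; ethyl groups at C-4 and C-6; a methyl group at C-3.
The substituents are ordered alphabetically, ignoring any di-/tri- multipliers.
Assembling the pieces gives 5-bromo-4,6-diethyl-3-methylundecane.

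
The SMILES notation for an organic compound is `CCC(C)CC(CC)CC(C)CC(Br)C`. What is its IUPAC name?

2-bromo-6-ethyl-4,8-dimethyldecane

The parent chain contains 10 carbons (decane).
Choose the numbering such that the substituent locant set {2,4,6,8} is lower than {3,5,7,9} at the first point of difference.
This places a bromo group at C-2; an ethyl group at C-6; methyl groups at C-4 and C-8.
Substituent prefixes are cited in alphabetical order (multiplying prefixes like di-/tri- are ignored for ordering).
Putting it together: 2-bromo-6-ethyl-4,8-dimethyldecane.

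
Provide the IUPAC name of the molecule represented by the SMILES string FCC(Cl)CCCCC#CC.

8-chloro-9-fluoronon-2-yne

The longest carbon chain that includes the multiple bond has 9 carbons, so the parent hydride is nonane.
A C≡C triple bond in the chain gives the infix -yne-.
Choose the numbering such that numbering from this end puts the triple bond at C-2 rather than C-7.
With this numbering: the triple bond between C-2 and C-3; a chloro group at C-8; a fluoro group at C-9.
Substituent prefixes are cited in alphabetical order (multiplying prefixes like di-/tri- are ignored for ordering).
Putting it together: 8-chloro-9-fluoronon-2-yne.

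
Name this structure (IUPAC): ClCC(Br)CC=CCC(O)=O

6-bromo-7-chlorohept-3-enoic acid

The longest carbon chain that includes the –COOH group and the multiple bond has 7 carbons, so the parent hydride is heptane.
The highest-priority functional group is a carboxylic acid (terminal –COOH), so the name ends in -oic acid.
A C=C double bond in the chain gives the infix -ene-.
Number the chain so that the carboxylic acid carbon is C-1 by definition.
This places the double bond between C-3 and C-4; a bromo group at C-6; a chloro group at C-7.
Substituent prefixes are cited in alphabetical order (multiplying prefixes like di-/tri- are ignored for ordering).
Putting it together: 6-bromo-7-chlorohept-3-enoic acid.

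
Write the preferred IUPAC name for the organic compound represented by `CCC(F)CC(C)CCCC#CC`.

Counting along the main chain through the multiple bond gives 11 carbons: the parent is undecane.
There is one C≡C triple bond, indicated by the ending -yne.
Number the chain so that numbering from this end puts the triple bond at C-2 rather than C-9.
This places the triple bond between C-2 and C-3; a fluoro group at C-9; a methyl group at C-7.
Substituent prefixes are cited in alphabetical order (multiplying prefixes like di-/tri- are ignored for ordering).
The name is 9-fluoro-7-methylundec-2-yne.

9-fluoro-7-methylundec-2-yne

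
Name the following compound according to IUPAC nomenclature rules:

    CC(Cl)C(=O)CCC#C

Counting along the main chain through the carbonyl and the multiple bond gives 7 carbons: the parent is heptane.
The highest-priority functional group is a ketone (C=O on an internal carbon), so the name ends in -one.
There is one C≡C triple bond, indicated by the ending -yne.
Number the chain so that numbering from this end puts the carbonyl group at C-3 rather than C-5.
That gives the carbonyl at C-3; the triple bond between C-6 and C-7; a chloro group at C-2.
Putting it together: 2-chlorohept-6-yn-3-one.

2-chlorohept-6-yn-3-one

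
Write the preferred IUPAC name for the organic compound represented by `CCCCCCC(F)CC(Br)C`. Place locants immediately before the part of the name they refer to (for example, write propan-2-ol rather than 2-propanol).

The parent chain contains 10 carbons (decane).
Number the chain so that the substituent locant set {2,4} is lower than {7,9} at the first point of difference.
This places a bromo group at C-2; a fluoro group at C-4.
The substituents are ordered alphabetically, ignoring any di-/tri- multipliers.
Putting it together: 2-bromo-4-fluorodecane.

2-bromo-4-fluorodecane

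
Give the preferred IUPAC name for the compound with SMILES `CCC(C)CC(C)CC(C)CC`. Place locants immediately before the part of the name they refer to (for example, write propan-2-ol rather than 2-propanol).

The parent chain contains 9 carbons (nonane).
Numbering from either end gives identical locants here.
With this numbering: methyl groups at C-3 and C-5 and C-7.
Putting it together: 3,5,7-trimethylnonane.

3,5,7-trimethylnonane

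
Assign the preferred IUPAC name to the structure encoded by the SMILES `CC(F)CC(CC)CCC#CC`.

6-ethyl-8-fluoronon-2-yne

The longest chain bearing the multiple bond is 9 carbons long (nonane).
There is one C≡C triple bond, indicated by the ending -yne.
Choose the numbering such that numbering from this end puts the triple bond at C-2 rather than C-7.
This places the triple bond between C-2 and C-3; an ethyl group at C-6; a fluoro group at C-8.
Substituent prefixes are cited in alphabetical order (multiplying prefixes like di-/tri- are ignored for ordering).
Putting it together: 6-ethyl-8-fluoronon-2-yne.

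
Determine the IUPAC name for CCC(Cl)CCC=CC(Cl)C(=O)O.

The longest carbon chain that includes the –COOH group and the multiple bond has 9 carbons, so the parent hydride is nonane.
The principal characteristic group is a carboxylic acid (terminal –COOH), named with the suffix -oic acid.
A C=C double bond in the chain gives the infix -ene-.
Choose the numbering such that the carboxylic acid carbon is C-1 by definition.
With this numbering: the double bond between C-3 and C-4; chloro groups at C-2 and C-7.
Assembling the pieces gives 2,7-dichloronon-3-enoic acid.

2,7-dichloronon-3-enoic acid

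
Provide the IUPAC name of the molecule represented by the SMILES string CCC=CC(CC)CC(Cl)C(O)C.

The longest carbon chain that includes the –OH group and the multiple bond has 9 carbons, so the parent hydride is nonane.
The highest-priority functional group is an alcohol (–OH), so the name ends in -ol.
The chain contains a C=C double bond, so the unsaturation ending is -ene.
Number the chain so that numbering from this end puts the hydroxyl group at C-2 rather than C-8.
This places the hydroxyl at C-2; the double bond between C-6 and C-7; a chloro group at C-3; an ethyl group at C-5.
The substituents are ordered alphabetically, ignoring any di-/tri- multipliers.
The name is 3-chloro-5-ethylnon-6-en-2-ol.

3-chloro-5-ethylnon-6-en-2-ol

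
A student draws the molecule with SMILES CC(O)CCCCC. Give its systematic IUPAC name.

The longest carbon chain that includes the –OH group has 7 carbons, so the parent hydride is heptane.
The highest-priority functional group is an alcohol (–OH), so the name ends in -ol.
Number the chain so that numbering from this end puts the hydroxyl group at C-2 rather than C-6.
With this numbering: the hydroxyl at C-2.
Assembling the pieces gives heptan-2-ol.

heptan-2-ol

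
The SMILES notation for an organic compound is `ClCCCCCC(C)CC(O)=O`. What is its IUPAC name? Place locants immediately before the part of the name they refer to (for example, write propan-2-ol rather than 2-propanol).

Counting along the main chain through the –COOH group gives 8 carbons: the parent is octane.
The principal characteristic group is a carboxylic acid (terminal –COOH), named with the suffix -oic acid.
The numbering direction is chosen so that the carboxylic acid carbon is C-1 by definition.
With this numbering: a chloro group at C-8; a methyl group at C-3.
Substituent prefixes are cited in alphabetical order (multiplying prefixes like di-/tri- are ignored for ordering).
Assembling the pieces gives 8-chloro-3-methyloctanoic acid.

8-chloro-3-methyloctanoic acid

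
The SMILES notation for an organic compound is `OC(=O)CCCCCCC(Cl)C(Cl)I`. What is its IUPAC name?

8,9-dichloro-9-iodononanoic acid

Counting along the main chain through the –COOH group gives 9 carbons: the parent is nonane.
The principal characteristic group is a carboxylic acid (terminal –COOH), named with the suffix -oic acid.
Number the chain so that the carboxylic acid carbon is C-1 by definition.
This places chloro groups at C-8 and C-9; an iodo group at C-9.
Prefixes are listed alphabetically: chloro, iodo.
Assembling the pieces gives 8,9-dichloro-9-iodononanoic acid.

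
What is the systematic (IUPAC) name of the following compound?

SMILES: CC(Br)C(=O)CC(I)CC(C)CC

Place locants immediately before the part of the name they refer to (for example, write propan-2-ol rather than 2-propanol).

The longest chain bearing the carbonyl is 9 carbons long (nonane).
The principal characteristic group is a ketone (C=O on an internal carbon), named with the suffix -one.
Choose the numbering such that numbering from this end puts the carbonyl group at C-3 rather than C-7.
That gives the carbonyl at C-3; a bromo group at C-2; an iodo group at C-5; a methyl group at C-7.
Prefixes are listed alphabetically: bromo, iodo, methyl.
Putting it together: 2-bromo-5-iodo-7-methylnonan-3-one.

2-bromo-5-iodo-7-methylnonan-3-one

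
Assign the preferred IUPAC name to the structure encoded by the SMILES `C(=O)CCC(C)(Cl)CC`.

4-chloro-4-methylhexanal

The longest carbon chain that includes the –CHO group has 6 carbons, so the parent hydride is hexane.
The highest-priority functional group is an aldehyde (terminal –CHO), so the name ends in -al.
Number the chain so that the aldehyde carbon is C-1 by definition.
With this numbering: a chloro group at C-4; a methyl group at C-4.
Prefixes are listed alphabetically: chloro, methyl.
The name is 4-chloro-4-methylhexanal.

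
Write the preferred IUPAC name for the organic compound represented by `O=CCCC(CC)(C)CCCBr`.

The longest chain bearing the –CHO group is 7 carbons long (heptane).
The principal characteristic group is an aldehyde (terminal –CHO), named with the suffix -al.
Choose the numbering such that the aldehyde carbon is C-1 by definition.
This places a bromo group at C-7; an ethyl group at C-4; a methyl group at C-4.
The substituents are ordered alphabetically, ignoring any di-/tri- multipliers.
The name is 7-bromo-4-ethyl-4-methylheptanal.

7-bromo-4-ethyl-4-methylheptanal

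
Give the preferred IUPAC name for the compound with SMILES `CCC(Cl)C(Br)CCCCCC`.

The longest carbon chain is 10 atoms: the parent is decane.
The numbering direction is chosen so that the substituent locant set {3,4} is lower than {7,8} at the first point of difference.
With this numbering: a bromo group at C-4; a chloro group at C-3.
The substituents are ordered alphabetically, ignoring any di-/tri- multipliers.
Assembling the pieces gives 4-bromo-3-chlorodecane.

4-bromo-3-chlorodecane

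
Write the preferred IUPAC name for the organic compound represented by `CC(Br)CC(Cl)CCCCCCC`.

The longest carbon chain is 11 atoms: the parent is undecane.
Number the chain so that the substituent locant set {2,4} is lower than {8,10} at the first point of difference.
This places a bromo group at C-2; a chloro group at C-4.
Prefixes are listed alphabetically: bromo, chloro.
Assembling the pieces gives 2-bromo-4-chloroundecane.

2-bromo-4-chloroundecane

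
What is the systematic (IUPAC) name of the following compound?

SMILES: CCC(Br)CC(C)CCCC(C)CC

The longest carbon chain is 11 atoms: the parent is undecane.
Choose the numbering such that the substituent locant set {3,5,9} is lower than {3,7,9} at the first point of difference.
This places a bromo group at C-3; methyl groups at C-5 and C-9.
Substituent prefixes are cited in alphabetical order (multiplying prefixes like di-/tri- are ignored for ordering).
Putting it together: 3-bromo-5,9-dimethylundecane.

3-bromo-5,9-dimethylundecane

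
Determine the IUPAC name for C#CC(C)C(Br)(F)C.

Counting along the main chain through the multiple bond gives 5 carbons: the parent is pentane.
The chain contains a C≡C triple bond, so the unsaturation ending is -yne.
Number the chain so that numbering from this end puts the triple bond at C-1 rather than C-4.
That gives the triple bond between C-1 and C-2; a bromo group at C-4; a fluoro group at C-4; a methyl group at C-3.
The substituents are ordered alphabetically, ignoring any di-/tri- multipliers.
Putting it together: 4-bromo-4-fluoro-3-methylpent-1-yne.

4-bromo-4-fluoro-3-methylpent-1-yne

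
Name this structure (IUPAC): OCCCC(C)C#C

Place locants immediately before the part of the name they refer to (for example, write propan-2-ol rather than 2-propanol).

The longest carbon chain that includes the –OH group and the multiple bond has 6 carbons, so the parent hydride is hexane.
The principal characteristic group is an alcohol (–OH), named with the suffix -ol.
A C≡C triple bond in the chain gives the infix -yne-.
Number the chain so that numbering from this end puts the hydroxyl group at C-1 rather than C-6.
With this numbering: the hydroxyl at C-1; the triple bond between C-5 and C-6; a methyl group at C-4.
The name is 4-methylhex-5-yn-1-ol.

4-methylhex-5-yn-1-ol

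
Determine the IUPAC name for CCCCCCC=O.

heptanal

The longest chain bearing the –CHO group is 7 carbons long (heptane).
An aldehyde (terminal –CHO) is the principal characteristic group, giving the suffix -al.
The numbering direction is chosen so that the aldehyde carbon is C-1 by definition.
Putting it together: heptanal.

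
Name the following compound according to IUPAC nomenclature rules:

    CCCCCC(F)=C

2-fluorohept-1-ene

The longest chain bearing the multiple bond is 7 carbons long (heptane).
A C=C double bond in the chain gives the infix -ene-.
Choose the numbering such that numbering from this end puts the double bond at C-1 rather than C-6.
With this numbering: the double bond between C-1 and C-2; a fluoro group at C-2.
Putting it together: 2-fluorohept-1-ene.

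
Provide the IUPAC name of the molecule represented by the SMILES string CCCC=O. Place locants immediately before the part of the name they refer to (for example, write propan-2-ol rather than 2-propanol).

Counting along the main chain through the –CHO group gives 4 carbons: the parent is butane.
An aldehyde (terminal –CHO) is the principal characteristic group, giving the suffix -al.
Number the chain so that the aldehyde carbon is C-1 by definition.
The name is butanal.

butanal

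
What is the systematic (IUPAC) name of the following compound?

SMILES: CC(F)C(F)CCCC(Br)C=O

The longest carbon chain that includes the –CHO group has 8 carbons, so the parent hydride is octane.
An aldehyde (terminal –CHO) is the principal characteristic group, giving the suffix -al.
The numbering direction is chosen so that the aldehyde carbon is C-1 by definition.
This places a bromo group at C-2; fluoro groups at C-6 and C-7.
The substituents are ordered alphabetically, ignoring any di-/tri- multipliers.
The name is 2-bromo-6,7-difluorooctanal.

2-bromo-6,7-difluorooctanal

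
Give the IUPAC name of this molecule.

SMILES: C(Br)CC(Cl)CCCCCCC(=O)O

The longest chain bearing the –COOH group is 10 carbons long (decane).
The highest-priority functional group is a carboxylic acid (terminal –COOH), so the name ends in -oic acid.
Choose the numbering such that the carboxylic acid carbon is C-1 by definition.
With this numbering: a bromo group at C-10; a chloro group at C-8.
Prefixes are listed alphabetically: bromo, chloro.
Putting it together: 10-bromo-8-chlorodecanoic acid.

10-bromo-8-chlorodecanoic acid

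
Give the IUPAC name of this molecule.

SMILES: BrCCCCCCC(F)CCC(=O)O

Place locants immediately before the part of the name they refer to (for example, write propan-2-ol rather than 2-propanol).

The longest chain bearing the –COOH group is 10 carbons long (decane).
The highest-priority functional group is a carboxylic acid (terminal –COOH), so the name ends in -oic acid.
Number the chain so that the carboxylic acid carbon is C-1 by definition.
This places a bromo group at C-10; a fluoro group at C-4.
The substituents are ordered alphabetically, ignoring any di-/tri- multipliers.
Assembling the pieces gives 10-bromo-4-fluorodecanoic acid.

10-bromo-4-fluorodecanoic acid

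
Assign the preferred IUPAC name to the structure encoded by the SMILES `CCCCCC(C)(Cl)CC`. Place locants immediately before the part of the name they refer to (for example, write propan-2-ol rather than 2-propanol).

The parent chain contains 8 carbons (octane).
Choose the numbering such that the substituent locant set {3,3} is lower than {6,6} at the first point of difference.
With this numbering: a chloro group at C-3; a methyl group at C-3.
The substituents are ordered alphabetically, ignoring any di-/tri- multipliers.
Putting it together: 3-chloro-3-methyloctane.

3-chloro-3-methyloctane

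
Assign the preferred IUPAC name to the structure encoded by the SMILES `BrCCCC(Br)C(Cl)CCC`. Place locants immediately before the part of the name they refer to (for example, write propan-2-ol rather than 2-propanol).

The longest carbon chain is 8 atoms: the parent is octane.
Number the chain so that the substituent locant set {1,4,5} is lower than {4,5,8} at the first point of difference.
This places bromo groups at C-1 and C-4; a chloro group at C-5.
Substituent prefixes are cited in alphabetical order (multiplying prefixes like di-/tri- are ignored for ordering).
The name is 1,4-dibromo-5-chlorooctane.

1,4-dibromo-5-chlorooctane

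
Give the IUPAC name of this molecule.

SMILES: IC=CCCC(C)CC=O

The longest carbon chain that includes the –CHO group and the multiple bond has 7 carbons, so the parent hydride is heptane.
The principal characteristic group is an aldehyde (terminal –CHO), named with the suffix -al.
The chain contains a C=C double bond, so the unsaturation ending is -ene.
The numbering direction is chosen so that the aldehyde carbon is C-1 by definition.
That gives the double bond between C-6 and C-7; an iodo group at C-7; a methyl group at C-3.
The substituents are ordered alphabetically, ignoring any di-/tri- multipliers.
Putting it together: 7-iodo-3-methylhept-6-enal.

7-iodo-3-methylhept-6-enal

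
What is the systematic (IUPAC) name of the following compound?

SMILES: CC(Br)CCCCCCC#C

The longest carbon chain that includes the multiple bond has 10 carbons, so the parent hydride is decane.
There is one C≡C triple bond, indicated by the ending -yne.
Choose the numbering such that numbering from this end puts the triple bond at C-1 rather than C-9.
This places the triple bond between C-1 and C-2; a bromo group at C-9.
Putting it together: 9-bromodec-1-yne.

9-bromodec-1-yne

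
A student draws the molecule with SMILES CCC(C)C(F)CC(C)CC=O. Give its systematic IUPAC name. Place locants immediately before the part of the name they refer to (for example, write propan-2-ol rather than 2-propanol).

The longest carbon chain that includes the –CHO group has 8 carbons, so the parent hydride is octane.
The highest-priority functional group is an aldehyde (terminal –CHO), so the name ends in -al.
Choose the numbering such that the aldehyde carbon is C-1 by definition.
That gives a fluoro group at C-5; methyl groups at C-3 and C-6.
Substituent prefixes are cited in alphabetical order (multiplying prefixes like di-/tri- are ignored for ordering).
Assembling the pieces gives 5-fluoro-3,6-dimethyloctanal.

5-fluoro-3,6-dimethyloctanal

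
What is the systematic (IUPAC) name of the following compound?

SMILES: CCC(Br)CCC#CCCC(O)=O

The longest chain bearing the –COOH group and the multiple bond is 10 carbons long (decane).
The principal characteristic group is a carboxylic acid (terminal –COOH), named with the suffix -oic acid.
There is one C≡C triple bond, indicated by the ending -yne.
Choose the numbering such that the carboxylic acid carbon is C-1 by definition.
This places the triple bond between C-4 and C-5; a bromo group at C-8.
Assembling the pieces gives 8-bromodec-4-ynoic acid.

8-bromodec-4-ynoic acid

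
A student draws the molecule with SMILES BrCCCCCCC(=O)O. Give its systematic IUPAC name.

The longest chain bearing the –COOH group is 7 carbons long (heptane).
The principal characteristic group is a carboxylic acid (terminal –COOH), named with the suffix -oic acid.
Number the chain so that the carboxylic acid carbon is C-1 by definition.
This places a bromo group at C-7.
Putting it together: 7-bromoheptanoic acid.

7-bromoheptanoic acid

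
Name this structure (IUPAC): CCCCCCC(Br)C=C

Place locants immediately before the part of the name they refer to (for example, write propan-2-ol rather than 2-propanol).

3-bromonon-1-ene

Counting along the main chain through the multiple bond gives 9 carbons: the parent is nonane.
A C=C double bond in the chain gives the infix -ene-.
The numbering direction is chosen so that numbering from this end puts the double bond at C-1 rather than C-8.
This places the double bond between C-1 and C-2; a bromo group at C-3.
The name is 3-bromonon-1-ene.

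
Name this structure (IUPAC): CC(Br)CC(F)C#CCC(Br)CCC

Counting along the main chain through the multiple bond gives 11 carbons: the parent is undecane.
There is one C≡C triple bond, indicated by the ending -yne.
Number the chain so that numbering from this end puts the triple bond at C-5 rather than C-6.
With this numbering: the triple bond between C-5 and C-6; bromo groups at C-2 and C-8; a fluoro group at C-4.
Prefixes are listed alphabetically: bromo, fluoro.
Assembling the pieces gives 2,8-dibromo-4-fluoroundec-5-yne.

2,8-dibromo-4-fluoroundec-5-yne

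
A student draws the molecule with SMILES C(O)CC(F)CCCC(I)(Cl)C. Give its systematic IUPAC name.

The longest carbon chain that includes the –OH group has 8 carbons, so the parent hydride is octane.
An alcohol (–OH) is the principal characteristic group, giving the suffix -ol.
Choose the numbering such that numbering from this end puts the hydroxyl group at C-1 rather than C-8.
With this numbering: the hydroxyl at C-1; a chloro group at C-7; a fluoro group at C-3; an iodo group at C-7.
The substituents are ordered alphabetically, ignoring any di-/tri- multipliers.
The name is 7-chloro-3-fluoro-7-iodooctan-1-ol.

7-chloro-3-fluoro-7-iodooctan-1-ol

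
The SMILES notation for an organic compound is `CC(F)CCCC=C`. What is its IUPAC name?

Counting along the main chain through the multiple bond gives 7 carbons: the parent is heptane.
A C=C double bond in the chain gives the infix -ene-.
Number the chain so that numbering from this end puts the double bond at C-1 rather than C-6.
With this numbering: the double bond between C-1 and C-2; a fluoro group at C-6.
Assembling the pieces gives 6-fluorohept-1-ene.

6-fluorohept-1-ene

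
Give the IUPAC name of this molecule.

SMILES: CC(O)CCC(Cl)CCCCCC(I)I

Counting along the main chain through the –OH group gives 11 carbons: the parent is undecane.
The principal characteristic group is an alcohol (–OH), named with the suffix -ol.
The numbering direction is chosen so that numbering from this end puts the hydroxyl group at C-2 rather than C-10.
This places the hydroxyl at C-2; a chloro group at C-5; two iodo groups at C-11.
Prefixes are listed alphabetically: chloro, iodo.
Putting it together: 5-chloro-11,11-diiodoundecan-2-ol.

5-chloro-11,11-diiodoundecan-2-ol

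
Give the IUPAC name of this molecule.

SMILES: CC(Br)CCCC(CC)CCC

The longest continuous carbon chain has 9 atoms, so the parent hydride is nonane.
Number the chain so that the substituent locant set {2,6} is lower than {4,8} at the first point of difference.
This places a bromo group at C-2; an ethyl group at C-6.
Prefixes are listed alphabetically: bromo, ethyl.
The name is 2-bromo-6-ethylnonane.

2-bromo-6-ethylnonane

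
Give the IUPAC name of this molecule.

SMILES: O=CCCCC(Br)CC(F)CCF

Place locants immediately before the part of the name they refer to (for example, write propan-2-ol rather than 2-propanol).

Counting along the main chain through the –CHO group gives 9 carbons: the parent is nonane.
An aldehyde (terminal –CHO) is the principal characteristic group, giving the suffix -al.
Choose the numbering such that the aldehyde carbon is C-1 by definition.
This places a bromo group at C-5; fluoro groups at C-7 and C-9.
Prefixes are listed alphabetically: bromo, fluoro.
Assembling the pieces gives 5-bromo-7,9-difluorononanal.

5-bromo-7,9-difluorononanal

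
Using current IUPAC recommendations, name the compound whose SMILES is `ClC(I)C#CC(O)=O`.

4-chloro-4-iodobut-2-ynoic acid

The longest chain bearing the –COOH group and the multiple bond is 4 carbons long (butane).
The highest-priority functional group is a carboxylic acid (terminal –COOH), so the name ends in -oic acid.
A C≡C triple bond in the chain gives the infix -yne-.
The numbering direction is chosen so that the carboxylic acid carbon is C-1 by definition.
That gives the triple bond between C-2 and C-3; a chloro group at C-4; an iodo group at C-4.
Prefixes are listed alphabetically: chloro, iodo.
Putting it together: 4-chloro-4-iodobut-2-ynoic acid.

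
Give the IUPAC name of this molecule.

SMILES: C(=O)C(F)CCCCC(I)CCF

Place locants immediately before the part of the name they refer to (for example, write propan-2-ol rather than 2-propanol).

2,9-difluoro-7-iodononanal

The longest chain bearing the –CHO group is 9 carbons long (nonane).
The highest-priority functional group is an aldehyde (terminal –CHO), so the name ends in -al.
Choose the numbering such that the aldehyde carbon is C-1 by definition.
That gives fluoro groups at C-2 and C-9; an iodo group at C-7.
The substituents are ordered alphabetically, ignoring any di-/tri- multipliers.
The name is 2,9-difluoro-7-iodononanal.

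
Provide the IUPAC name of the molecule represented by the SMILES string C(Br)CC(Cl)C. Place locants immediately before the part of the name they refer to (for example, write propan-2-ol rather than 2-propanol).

The parent chain contains 4 carbons (butane).
Choose the numbering such that the substituent locant set {1,3} is lower than {2,4} at the first point of difference.
That gives a bromo group at C-1; a chloro group at C-3.
Substituent prefixes are cited in alphabetical order (multiplying prefixes like di-/tri- are ignored for ordering).
Assembling the pieces gives 1-bromo-3-chlorobutane.

1-bromo-3-chlorobutane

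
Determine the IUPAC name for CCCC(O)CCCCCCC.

The longest chain bearing the –OH group is 11 carbons long (undecane).
The highest-priority functional group is an alcohol (–OH), so the name ends in -ol.
Number the chain so that numbering from this end puts the hydroxyl group at C-4 rather than C-8.
This places the hydroxyl at C-4.
Assembling the pieces gives undecan-4-ol.

undecan-4-ol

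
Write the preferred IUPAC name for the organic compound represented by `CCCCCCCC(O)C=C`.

Counting along the main chain through the –OH group and the multiple bond gives 10 carbons: the parent is decane.
The principal characteristic group is an alcohol (–OH), named with the suffix -ol.
There is one C=C double bond, indicated by the ending -ene.
Choose the numbering such that numbering from this end puts the hydroxyl group at C-3 rather than C-8.
That gives the hydroxyl at C-3; the double bond between C-1 and C-2.
The name is dec-1-en-3-ol.

dec-1-en-3-ol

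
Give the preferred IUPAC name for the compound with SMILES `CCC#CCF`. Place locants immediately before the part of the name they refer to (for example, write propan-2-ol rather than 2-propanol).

1-fluoropent-2-yne

The longest chain bearing the multiple bond is 5 carbons long (pentane).
The chain contains a C≡C triple bond, so the unsaturation ending is -yne.
The numbering direction is chosen so that numbering from this end puts the triple bond at C-2 rather than C-3.
This places the triple bond between C-2 and C-3; a fluoro group at C-1.
Assembling the pieces gives 1-fluoropent-2-yne.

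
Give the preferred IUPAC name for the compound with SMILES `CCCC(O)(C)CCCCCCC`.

4-methylundecan-4-ol

The longest chain bearing the –OH group is 11 carbons long (undecane).
The principal characteristic group is an alcohol (–OH), named with the suffix -ol.
The numbering direction is chosen so that numbering from this end puts the hydroxyl group at C-4 rather than C-8.
With this numbering: the hydroxyl at C-4; a methyl group at C-4.
The name is 4-methylundecan-4-ol.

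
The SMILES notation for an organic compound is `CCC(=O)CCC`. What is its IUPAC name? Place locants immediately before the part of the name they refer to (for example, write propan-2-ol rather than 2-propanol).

The longest carbon chain that includes the carbonyl has 6 carbons, so the parent hydride is hexane.
The principal characteristic group is a ketone (C=O on an internal carbon), named with the suffix -one.
The numbering direction is chosen so that numbering from this end puts the carbonyl group at C-3 rather than C-4.
With this numbering: the carbonyl at C-3.
The name is hexan-3-one.

hexan-3-one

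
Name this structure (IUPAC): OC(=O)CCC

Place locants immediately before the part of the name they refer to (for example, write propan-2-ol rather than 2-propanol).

butanoic acid

The longest carbon chain that includes the –COOH group has 4 carbons, so the parent hydride is butane.
The principal characteristic group is a carboxylic acid (terminal –COOH), named with the suffix -oic acid.
Choose the numbering such that the carboxylic acid carbon is C-1 by definition.
Putting it together: butanoic acid.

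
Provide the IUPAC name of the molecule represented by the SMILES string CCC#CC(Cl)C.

2-chlorohex-3-yne

The longest chain bearing the multiple bond is 6 carbons long (hexane).
There is one C≡C triple bond, indicated by the ending -yne.
The numbering direction is chosen so that the substituent locant set {2} is lower than {5} at the first point of difference.
With this numbering: the triple bond between C-3 and C-4; a chloro group at C-2.
Putting it together: 2-chlorohex-3-yne.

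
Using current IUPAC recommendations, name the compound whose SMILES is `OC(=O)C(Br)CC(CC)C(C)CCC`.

2-bromo-4-ethyl-5-methyloctanoic acid

Counting along the main chain through the –COOH group gives 8 carbons: the parent is octane.
The principal characteristic group is a carboxylic acid (terminal –COOH), named with the suffix -oic acid.
Number the chain so that the carboxylic acid carbon is C-1 by definition.
With this numbering: a bromo group at C-2; an ethyl group at C-4; a methyl group at C-5.
The substituents are ordered alphabetically, ignoring any di-/tri- multipliers.
Putting it together: 2-bromo-4-ethyl-5-methyloctanoic acid.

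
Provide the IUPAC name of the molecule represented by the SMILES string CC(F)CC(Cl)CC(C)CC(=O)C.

The longest carbon chain that includes the carbonyl has 9 carbons, so the parent hydride is nonane.
A ketone (C=O on an internal carbon) is the principal characteristic group, giving the suffix -one.
Number the chain so that numbering from this end puts the carbonyl group at C-2 rather than C-8.
This places the carbonyl at C-2; a chloro group at C-6; a fluoro group at C-8; a methyl group at C-4.
The substituents are ordered alphabetically, ignoring any di-/tri- multipliers.
The name is 6-chloro-8-fluoro-4-methylnonan-2-one.

6-chloro-8-fluoro-4-methylnonan-2-one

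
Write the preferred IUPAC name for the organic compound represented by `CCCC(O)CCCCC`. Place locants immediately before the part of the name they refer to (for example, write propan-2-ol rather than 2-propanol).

nonan-4-ol

The longest chain bearing the –OH group is 9 carbons long (nonane).
The highest-priority functional group is an alcohol (–OH), so the name ends in -ol.
The numbering direction is chosen so that numbering from this end puts the hydroxyl group at C-4 rather than C-6.
This places the hydroxyl at C-4.
Putting it together: nonan-4-ol.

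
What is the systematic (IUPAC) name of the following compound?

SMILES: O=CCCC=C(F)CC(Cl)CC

7-chloro-5-fluoronon-4-enal

The longest chain bearing the –CHO group and the multiple bond is 9 carbons long (nonane).
The highest-priority functional group is an aldehyde (terminal –CHO), so the name ends in -al.
A C=C double bond in the chain gives the infix -ene-.
The numbering direction is chosen so that the aldehyde carbon is C-1 by definition.
This places the double bond between C-4 and C-5; a chloro group at C-7; a fluoro group at C-5.
The substituents are ordered alphabetically, ignoring any di-/tri- multipliers.
Putting it together: 7-chloro-5-fluoronon-4-enal.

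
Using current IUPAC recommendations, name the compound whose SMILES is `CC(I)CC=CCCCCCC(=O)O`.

The longest carbon chain that includes the –COOH group and the multiple bond has 11 carbons, so the parent hydride is undecane.
A carboxylic acid (terminal –COOH) is the principal characteristic group, giving the suffix -oic acid.
There is one C=C double bond, indicated by the ending -ene.
The numbering direction is chosen so that the carboxylic acid carbon is C-1 by definition.
That gives the double bond between C-7 and C-8; an iodo group at C-10.
Putting it together: 10-iodoundec-7-enoic acid.

10-iodoundec-7-enoic acid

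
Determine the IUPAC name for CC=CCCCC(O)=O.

hept-5-enoic acid

Counting along the main chain through the –COOH group and the multiple bond gives 7 carbons: the parent is heptane.
A carboxylic acid (terminal –COOH) is the principal characteristic group, giving the suffix -oic acid.
A C=C double bond in the chain gives the infix -ene-.
The numbering direction is chosen so that the carboxylic acid carbon is C-1 by definition.
With this numbering: the double bond between C-5 and C-6.
The name is hept-5-enoic acid.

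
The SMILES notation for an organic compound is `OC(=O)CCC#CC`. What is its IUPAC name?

The longest carbon chain that includes the –COOH group and the multiple bond has 6 carbons, so the parent hydride is hexane.
The principal characteristic group is a carboxylic acid (terminal –COOH), named with the suffix -oic acid.
A C≡C triple bond in the chain gives the infix -yne-.
Number the chain so that the carboxylic acid carbon is C-1 by definition.
With this numbering: the triple bond between C-4 and C-5.
Assembling the pieces gives hex-4-ynoic acid.

hex-4-ynoic acid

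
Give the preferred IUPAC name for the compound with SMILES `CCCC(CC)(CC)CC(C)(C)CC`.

The parent chain contains 8 carbons (octane).
Number the chain so that the substituent locant set {3,3,5,5} is lower than {4,4,6,6} at the first point of difference.
That gives two ethyl groups at C-5; two methyl groups at C-3.
The substituents are ordered alphabetically, ignoring any di-/tri- multipliers.
Putting it together: 5,5-diethyl-3,3-dimethyloctane.

5,5-diethyl-3,3-dimethyloctane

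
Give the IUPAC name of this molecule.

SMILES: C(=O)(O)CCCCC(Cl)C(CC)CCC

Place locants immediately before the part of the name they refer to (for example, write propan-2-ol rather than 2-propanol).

6-chloro-7-ethyldecanoic acid

The longest chain bearing the –COOH group is 10 carbons long (decane).
A carboxylic acid (terminal –COOH) is the principal characteristic group, giving the suffix -oic acid.
Choose the numbering such that the carboxylic acid carbon is C-1 by definition.
With this numbering: a chloro group at C-6; an ethyl group at C-7.
The substituents are ordered alphabetically, ignoring any di-/tri- multipliers.
The name is 6-chloro-7-ethyldecanoic acid.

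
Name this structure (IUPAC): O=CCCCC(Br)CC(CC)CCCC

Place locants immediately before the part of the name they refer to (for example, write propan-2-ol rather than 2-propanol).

5-bromo-7-ethylundecanal

Counting along the main chain through the –CHO group gives 11 carbons: the parent is undecane.
The highest-priority functional group is an aldehyde (terminal –CHO), so the name ends in -al.
The numbering direction is chosen so that the aldehyde carbon is C-1 by definition.
That gives a bromo group at C-5; an ethyl group at C-7.
Substituent prefixes are cited in alphabetical order (multiplying prefixes like di-/tri- are ignored for ordering).
The name is 5-bromo-7-ethylundecanal.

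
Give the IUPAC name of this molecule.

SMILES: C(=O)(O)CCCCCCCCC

The longest chain bearing the –COOH group is 10 carbons long (decane).
A carboxylic acid (terminal –COOH) is the principal characteristic group, giving the suffix -oic acid.
Number the chain so that the carboxylic acid carbon is C-1 by definition.
Putting it together: decanoic acid.

decanoic acid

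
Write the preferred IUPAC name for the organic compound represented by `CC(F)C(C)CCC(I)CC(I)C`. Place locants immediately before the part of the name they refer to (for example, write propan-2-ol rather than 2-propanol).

2-fluoro-6,8-diiodo-3-methylnonane

The parent chain contains 9 carbons (nonane).
Number the chain so that the substituent locant set {2,3,6,8} is lower than {2,4,7,8} at the first point of difference.
This places a fluoro group at C-2; iodo groups at C-6 and C-8; a methyl group at C-3.
Prefixes are listed alphabetically: fluoro, iodo, methyl.
The name is 2-fluoro-6,8-diiodo-3-methylnonane.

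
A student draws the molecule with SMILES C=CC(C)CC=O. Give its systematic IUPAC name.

The longest carbon chain that includes the –CHO group and the multiple bond has 5 carbons, so the parent hydride is pentane.
An aldehyde (terminal –CHO) is the principal characteristic group, giving the suffix -al.
The chain contains a C=C double bond, so the unsaturation ending is -ene.
Number the chain so that the aldehyde carbon is C-1 by definition.
With this numbering: the double bond between C-4 and C-5; a methyl group at C-3.
Putting it together: 3-methylpent-4-enal.

3-methylpent-4-enal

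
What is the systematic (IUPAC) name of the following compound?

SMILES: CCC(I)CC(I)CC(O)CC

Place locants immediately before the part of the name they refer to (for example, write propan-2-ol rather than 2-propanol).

The longest chain bearing the –OH group is 9 carbons long (nonane).
The principal characteristic group is an alcohol (–OH), named with the suffix -ol.
Choose the numbering such that numbering from this end puts the hydroxyl group at C-3 rather than C-7.
That gives the hydroxyl at C-3; iodo groups at C-5 and C-7.
Putting it together: 5,7-diiodononan-3-ol.

5,7-diiodononan-3-ol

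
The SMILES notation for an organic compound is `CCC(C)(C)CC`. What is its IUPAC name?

3,3-dimethylpentane

The parent chain contains 5 carbons (pentane).
The molecule is symmetric, so either numbering direction gives the same locants.
With this numbering: two methyl groups at C-3.
Putting it together: 3,3-dimethylpentane.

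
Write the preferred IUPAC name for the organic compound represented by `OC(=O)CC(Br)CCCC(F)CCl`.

3-bromo-8-chloro-7-fluorooctanoic acid

The longest chain bearing the –COOH group is 8 carbons long (octane).
The highest-priority functional group is a carboxylic acid (terminal –COOH), so the name ends in -oic acid.
Choose the numbering such that the carboxylic acid carbon is C-1 by definition.
This places a bromo group at C-3; a chloro group at C-8; a fluoro group at C-7.
Substituent prefixes are cited in alphabetical order (multiplying prefixes like di-/tri- are ignored for ordering).
Assembling the pieces gives 3-bromo-8-chloro-7-fluorooctanoic acid.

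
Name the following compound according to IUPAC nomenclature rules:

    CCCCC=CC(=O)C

oct-3-en-2-one

Counting along the main chain through the carbonyl and the multiple bond gives 8 carbons: the parent is octane.
The principal characteristic group is a ketone (C=O on an internal carbon), named with the suffix -one.
A C=C double bond in the chain gives the infix -ene-.
Choose the numbering such that numbering from this end puts the carbonyl group at C-2 rather than C-7.
That gives the carbonyl at C-2; the double bond between C-3 and C-4.
The name is oct-3-en-2-one.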